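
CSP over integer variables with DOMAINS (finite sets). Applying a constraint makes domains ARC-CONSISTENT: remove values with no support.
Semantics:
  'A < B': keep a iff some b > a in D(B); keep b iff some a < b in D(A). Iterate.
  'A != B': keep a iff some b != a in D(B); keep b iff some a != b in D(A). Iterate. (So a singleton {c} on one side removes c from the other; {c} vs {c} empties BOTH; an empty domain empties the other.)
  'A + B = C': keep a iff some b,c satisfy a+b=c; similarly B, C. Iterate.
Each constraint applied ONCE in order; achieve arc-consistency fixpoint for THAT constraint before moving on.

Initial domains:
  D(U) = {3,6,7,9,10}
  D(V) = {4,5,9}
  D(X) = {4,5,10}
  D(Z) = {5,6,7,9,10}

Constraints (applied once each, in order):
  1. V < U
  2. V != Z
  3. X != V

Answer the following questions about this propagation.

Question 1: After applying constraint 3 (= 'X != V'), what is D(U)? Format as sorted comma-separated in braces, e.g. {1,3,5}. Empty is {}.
Constraint 1 (V < U) on D(V)={4,5,9} D(U)={3,6,7,9,10}: U {3,6,7,9,10}->{6,7,9,10}
Constraint 2 (V != Z) on D(V)={4,5,9} D(Z)={5,6,7,9,10}: no change
Constraint 3 (X != V) on D(X)={4,5,10} D(V)={4,5,9}: no change
So after constraint 3: D(U) = {6,7,9,10}

Answer: {6,7,9,10}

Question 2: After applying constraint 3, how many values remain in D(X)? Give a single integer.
Answer: 3

Derivation:
Constraint 1 (V < U) on D(V)={4,5,9} D(U)={3,6,7,9,10}: U {3,6,7,9,10}->{6,7,9,10}
Constraint 2 (V != Z) on D(V)={4,5,9} D(Z)={5,6,7,9,10}: no change
Constraint 3 (X != V) on D(X)={4,5,10} D(V)={4,5,9}: no change
So after constraint 3: D(X)={4,5,10}, size = 3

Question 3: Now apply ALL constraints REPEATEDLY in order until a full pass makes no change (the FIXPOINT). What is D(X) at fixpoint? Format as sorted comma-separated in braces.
pass 0 (initial): D(X)={4,5,10}
pass 1: U {3,6,7,9,10}->{6,7,9,10}
pass 2: no change
Fixpoint after 2 passes: D(X) = {4,5,10}

Answer: {4,5,10}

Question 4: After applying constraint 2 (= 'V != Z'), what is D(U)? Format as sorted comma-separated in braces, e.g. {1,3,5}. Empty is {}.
Answer: {6,7,9,10}

Derivation:
Constraint 1 (V < U) on D(V)={4,5,9} D(U)={3,6,7,9,10}: U {3,6,7,9,10}->{6,7,9,10}
Constraint 2 (V != Z) on D(V)={4,5,9} D(Z)={5,6,7,9,10}: no change
So after constraint 2: D(U) = {6,7,9,10}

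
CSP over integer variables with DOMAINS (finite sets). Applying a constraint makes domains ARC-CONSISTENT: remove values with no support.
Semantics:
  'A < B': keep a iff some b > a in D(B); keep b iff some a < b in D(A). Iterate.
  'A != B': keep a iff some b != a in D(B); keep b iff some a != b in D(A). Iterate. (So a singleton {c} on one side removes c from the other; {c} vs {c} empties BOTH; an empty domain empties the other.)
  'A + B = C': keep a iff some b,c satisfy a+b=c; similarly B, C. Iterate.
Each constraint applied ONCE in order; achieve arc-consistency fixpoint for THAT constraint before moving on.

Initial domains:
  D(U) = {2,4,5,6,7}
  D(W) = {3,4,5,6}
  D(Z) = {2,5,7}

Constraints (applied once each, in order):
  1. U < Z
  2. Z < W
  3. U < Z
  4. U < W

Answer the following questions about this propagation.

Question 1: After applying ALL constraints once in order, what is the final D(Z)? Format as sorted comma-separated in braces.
Answer: {5}

Derivation:
Constraint 1 (U < Z) on D(U)={2,4,5,6,7} D(Z)={2,5,7}: U {2,4,5,6,7}->{2,4,5,6}; Z {2,5,7}->{5,7}
Constraint 2 (Z < W) on D(Z)={5,7} D(W)={3,4,5,6}: Z {5,7}->{5}; W {3,4,5,6}->{6}
Constraint 3 (U < Z) on D(U)={2,4,5,6} D(Z)={5}: U {2,4,5,6}->{2,4}
Constraint 4 (U < W) on D(U)={2,4} D(W)={6}: no change
So after all 4 constraints: D(Z) = {5}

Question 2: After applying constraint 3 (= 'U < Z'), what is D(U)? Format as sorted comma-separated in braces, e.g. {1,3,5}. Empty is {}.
Constraint 1 (U < Z) on D(U)={2,4,5,6,7} D(Z)={2,5,7}: U {2,4,5,6,7}->{2,4,5,6}; Z {2,5,7}->{5,7}
Constraint 2 (Z < W) on D(Z)={5,7} D(W)={3,4,5,6}: Z {5,7}->{5}; W {3,4,5,6}->{6}
Constraint 3 (U < Z) on D(U)={2,4,5,6} D(Z)={5}: U {2,4,5,6}->{2,4}
So after constraint 3: D(U) = {2,4}

Answer: {2,4}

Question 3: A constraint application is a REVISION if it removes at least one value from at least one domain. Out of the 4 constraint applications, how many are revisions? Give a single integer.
Constraint 1 (U < Z) on D(U)={2,4,5,6,7} D(Z)={2,5,7}: U {2,4,5,6,7}->{2,4,5,6}; Z {2,5,7}->{5,7} => REVISION
Constraint 2 (Z < W) on D(Z)={5,7} D(W)={3,4,5,6}: Z {5,7}->{5}; W {3,4,5,6}->{6} => REVISION
Constraint 3 (U < Z) on D(U)={2,4,5,6} D(Z)={5}: U {2,4,5,6}->{2,4} => REVISION
Constraint 4 (U < W) on D(U)={2,4} D(W)={6}: no change => not a revision
Total revisions = 3

Answer: 3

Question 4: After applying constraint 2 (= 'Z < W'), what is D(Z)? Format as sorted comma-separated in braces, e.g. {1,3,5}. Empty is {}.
Constraint 1 (U < Z) on D(U)={2,4,5,6,7} D(Z)={2,5,7}: U {2,4,5,6,7}->{2,4,5,6}; Z {2,5,7}->{5,7}
Constraint 2 (Z < W) on D(Z)={5,7} D(W)={3,4,5,6}: Z {5,7}->{5}; W {3,4,5,6}->{6}
So after constraint 2: D(Z) = {5}

Answer: {5}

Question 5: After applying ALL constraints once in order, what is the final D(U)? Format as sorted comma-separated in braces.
Constraint 1 (U < Z) on D(U)={2,4,5,6,7} D(Z)={2,5,7}: U {2,4,5,6,7}->{2,4,5,6}; Z {2,5,7}->{5,7}
Constraint 2 (Z < W) on D(Z)={5,7} D(W)={3,4,5,6}: Z {5,7}->{5}; W {3,4,5,6}->{6}
Constraint 3 (U < Z) on D(U)={2,4,5,6} D(Z)={5}: U {2,4,5,6}->{2,4}
Constraint 4 (U < W) on D(U)={2,4} D(W)={6}: no change
So after all 4 constraints: D(U) = {2,4}

Answer: {2,4}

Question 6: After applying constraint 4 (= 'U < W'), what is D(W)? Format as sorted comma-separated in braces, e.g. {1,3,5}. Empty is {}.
Constraint 1 (U < Z) on D(U)={2,4,5,6,7} D(Z)={2,5,7}: U {2,4,5,6,7}->{2,4,5,6}; Z {2,5,7}->{5,7}
Constraint 2 (Z < W) on D(Z)={5,7} D(W)={3,4,5,6}: Z {5,7}->{5}; W {3,4,5,6}->{6}
Constraint 3 (U < Z) on D(U)={2,4,5,6} D(Z)={5}: U {2,4,5,6}->{2,4}
Constraint 4 (U < W) on D(U)={2,4} D(W)={6}: no change
So after constraint 4: D(W) = {6}

Answer: {6}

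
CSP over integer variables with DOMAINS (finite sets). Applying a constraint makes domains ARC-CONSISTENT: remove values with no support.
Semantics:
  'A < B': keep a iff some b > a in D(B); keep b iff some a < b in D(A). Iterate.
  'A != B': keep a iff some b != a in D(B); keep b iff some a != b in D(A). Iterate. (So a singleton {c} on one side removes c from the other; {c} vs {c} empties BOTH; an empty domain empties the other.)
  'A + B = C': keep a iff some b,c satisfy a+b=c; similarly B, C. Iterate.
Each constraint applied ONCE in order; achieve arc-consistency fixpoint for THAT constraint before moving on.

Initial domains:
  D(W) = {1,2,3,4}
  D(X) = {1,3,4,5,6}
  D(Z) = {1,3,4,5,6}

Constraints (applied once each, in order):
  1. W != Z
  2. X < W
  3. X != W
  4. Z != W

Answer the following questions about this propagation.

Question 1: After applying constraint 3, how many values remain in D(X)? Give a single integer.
Answer: 2

Derivation:
Constraint 1 (W != Z) on D(W)={1,2,3,4} D(Z)={1,3,4,5,6}: no change
Constraint 2 (X < W) on D(X)={1,3,4,5,6} D(W)={1,2,3,4}: X {1,3,4,5,6}->{1,3}; W {1,2,3,4}->{2,3,4}
Constraint 3 (X != W) on D(X)={1,3} D(W)={2,3,4}: no change
So after constraint 3: D(X)={1,3}, size = 2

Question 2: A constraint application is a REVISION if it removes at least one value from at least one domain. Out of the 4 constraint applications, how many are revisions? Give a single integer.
Constraint 1 (W != Z) on D(W)={1,2,3,4} D(Z)={1,3,4,5,6}: no change => not a revision
Constraint 2 (X < W) on D(X)={1,3,4,5,6} D(W)={1,2,3,4}: X {1,3,4,5,6}->{1,3}; W {1,2,3,4}->{2,3,4} => REVISION
Constraint 3 (X != W) on D(X)={1,3} D(W)={2,3,4}: no change => not a revision
Constraint 4 (Z != W) on D(Z)={1,3,4,5,6} D(W)={2,3,4}: no change => not a revision
Total revisions = 1

Answer: 1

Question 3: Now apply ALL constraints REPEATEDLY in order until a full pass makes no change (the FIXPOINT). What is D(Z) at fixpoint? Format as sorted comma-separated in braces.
pass 0 (initial): D(Z)={1,3,4,5,6}
pass 1: W {1,2,3,4}->{2,3,4}; X {1,3,4,5,6}->{1,3}
pass 2: no change
Fixpoint after 2 passes: D(Z) = {1,3,4,5,6}

Answer: {1,3,4,5,6}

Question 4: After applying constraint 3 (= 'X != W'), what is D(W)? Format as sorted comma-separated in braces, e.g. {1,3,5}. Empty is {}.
Answer: {2,3,4}

Derivation:
Constraint 1 (W != Z) on D(W)={1,2,3,4} D(Z)={1,3,4,5,6}: no change
Constraint 2 (X < W) on D(X)={1,3,4,5,6} D(W)={1,2,3,4}: X {1,3,4,5,6}->{1,3}; W {1,2,3,4}->{2,3,4}
Constraint 3 (X != W) on D(X)={1,3} D(W)={2,3,4}: no change
So after constraint 3: D(W) = {2,3,4}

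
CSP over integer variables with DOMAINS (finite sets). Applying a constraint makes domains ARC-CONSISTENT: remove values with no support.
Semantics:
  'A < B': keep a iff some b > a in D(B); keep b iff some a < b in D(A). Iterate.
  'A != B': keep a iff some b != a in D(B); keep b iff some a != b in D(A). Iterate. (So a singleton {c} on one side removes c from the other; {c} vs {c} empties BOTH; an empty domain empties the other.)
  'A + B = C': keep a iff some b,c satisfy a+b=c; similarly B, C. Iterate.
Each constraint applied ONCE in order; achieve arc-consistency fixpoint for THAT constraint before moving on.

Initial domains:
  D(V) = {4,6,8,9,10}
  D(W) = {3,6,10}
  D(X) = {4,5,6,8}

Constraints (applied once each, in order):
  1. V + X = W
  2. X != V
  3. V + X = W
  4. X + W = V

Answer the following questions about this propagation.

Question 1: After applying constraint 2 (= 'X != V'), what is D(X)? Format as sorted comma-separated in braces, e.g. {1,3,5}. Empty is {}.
Constraint 1 (V + X = W) on D(V)={4,6,8,9,10} D(X)={4,5,6,8} D(W)={3,6,10}: V {4,6,8,9,10}->{4,6}; X {4,5,6,8}->{4,6}; W {3,6,10}->{10}
Constraint 2 (X != V) on D(X)={4,6} D(V)={4,6}: no change
So after constraint 2: D(X) = {4,6}

Answer: {4,6}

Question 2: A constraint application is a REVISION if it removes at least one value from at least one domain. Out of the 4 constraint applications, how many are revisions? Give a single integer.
Answer: 2

Derivation:
Constraint 1 (V + X = W) on D(V)={4,6,8,9,10} D(X)={4,5,6,8} D(W)={3,6,10}: V {4,6,8,9,10}->{4,6}; X {4,5,6,8}->{4,6}; W {3,6,10}->{10} => REVISION
Constraint 2 (X != V) on D(X)={4,6} D(V)={4,6}: no change => not a revision
Constraint 3 (V + X = W) on D(V)={4,6} D(X)={4,6} D(W)={10}: no change => not a revision
Constraint 4 (X + W = V) on D(X)={4,6} D(W)={10} D(V)={4,6}: X {4,6}->{}; W {10}->{}; V {4,6}->{} => REVISION
Total revisions = 2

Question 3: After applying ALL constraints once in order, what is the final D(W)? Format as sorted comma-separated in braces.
Constraint 1 (V + X = W) on D(V)={4,6,8,9,10} D(X)={4,5,6,8} D(W)={3,6,10}: V {4,6,8,9,10}->{4,6}; X {4,5,6,8}->{4,6}; W {3,6,10}->{10}
Constraint 2 (X != V) on D(X)={4,6} D(V)={4,6}: no change
Constraint 3 (V + X = W) on D(V)={4,6} D(X)={4,6} D(W)={10}: no change
Constraint 4 (X + W = V) on D(X)={4,6} D(W)={10} D(V)={4,6}: X {4,6}->{}; W {10}->{}; V {4,6}->{}
So after all 4 constraints: D(W) = {}

Answer: {}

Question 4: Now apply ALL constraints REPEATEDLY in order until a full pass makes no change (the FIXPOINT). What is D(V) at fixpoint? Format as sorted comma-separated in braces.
Answer: {}

Derivation:
pass 0 (initial): D(V)={4,6,8,9,10}
pass 1: V {4,6,8,9,10}->{}; W {3,6,10}->{}; X {4,5,6,8}->{}
pass 2: no change
Fixpoint after 2 passes: D(V) = {}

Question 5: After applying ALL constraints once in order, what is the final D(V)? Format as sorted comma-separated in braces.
Constraint 1 (V + X = W) on D(V)={4,6,8,9,10} D(X)={4,5,6,8} D(W)={3,6,10}: V {4,6,8,9,10}->{4,6}; X {4,5,6,8}->{4,6}; W {3,6,10}->{10}
Constraint 2 (X != V) on D(X)={4,6} D(V)={4,6}: no change
Constraint 3 (V + X = W) on D(V)={4,6} D(X)={4,6} D(W)={10}: no change
Constraint 4 (X + W = V) on D(X)={4,6} D(W)={10} D(V)={4,6}: X {4,6}->{}; W {10}->{}; V {4,6}->{}
So after all 4 constraints: D(V) = {}

Answer: {}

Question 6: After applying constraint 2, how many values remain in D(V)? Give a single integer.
Constraint 1 (V + X = W) on D(V)={4,6,8,9,10} D(X)={4,5,6,8} D(W)={3,6,10}: V {4,6,8,9,10}->{4,6}; X {4,5,6,8}->{4,6}; W {3,6,10}->{10}
Constraint 2 (X != V) on D(X)={4,6} D(V)={4,6}: no change
So after constraint 2: D(V)={4,6}, size = 2

Answer: 2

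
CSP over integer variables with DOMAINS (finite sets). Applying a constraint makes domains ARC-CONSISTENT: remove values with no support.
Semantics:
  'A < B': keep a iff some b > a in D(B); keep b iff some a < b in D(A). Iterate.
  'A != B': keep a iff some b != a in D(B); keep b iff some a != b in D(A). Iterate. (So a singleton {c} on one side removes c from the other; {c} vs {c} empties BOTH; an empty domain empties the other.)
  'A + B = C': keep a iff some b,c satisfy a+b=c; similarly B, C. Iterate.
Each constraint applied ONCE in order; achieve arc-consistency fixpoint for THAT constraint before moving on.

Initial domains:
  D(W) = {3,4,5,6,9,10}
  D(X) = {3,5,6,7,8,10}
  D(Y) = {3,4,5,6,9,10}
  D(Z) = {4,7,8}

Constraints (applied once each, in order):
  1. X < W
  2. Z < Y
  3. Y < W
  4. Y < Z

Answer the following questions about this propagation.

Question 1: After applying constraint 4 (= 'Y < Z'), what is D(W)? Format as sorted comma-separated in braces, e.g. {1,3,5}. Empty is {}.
Answer: {6,9,10}

Derivation:
Constraint 1 (X < W) on D(X)={3,5,6,7,8,10} D(W)={3,4,5,6,9,10}: X {3,5,6,7,8,10}->{3,5,6,7,8}; W {3,4,5,6,9,10}->{4,5,6,9,10}
Constraint 2 (Z < Y) on D(Z)={4,7,8} D(Y)={3,4,5,6,9,10}: Y {3,4,5,6,9,10}->{5,6,9,10}
Constraint 3 (Y < W) on D(Y)={5,6,9,10} D(W)={4,5,6,9,10}: Y {5,6,9,10}->{5,6,9}; W {4,5,6,9,10}->{6,9,10}
Constraint 4 (Y < Z) on D(Y)={5,6,9} D(Z)={4,7,8}: Y {5,6,9}->{5,6}; Z {4,7,8}->{7,8}
So after constraint 4: D(W) = {6,9,10}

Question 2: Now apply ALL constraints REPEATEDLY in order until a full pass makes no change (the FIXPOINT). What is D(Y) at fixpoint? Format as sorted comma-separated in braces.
pass 0 (initial): D(Y)={3,4,5,6,9,10}
pass 1: W {3,4,5,6,9,10}->{6,9,10}; X {3,5,6,7,8,10}->{3,5,6,7,8}; Y {3,4,5,6,9,10}->{5,6}; Z {4,7,8}->{7,8}
pass 2: W {6,9,10}->{}; Y {5,6}->{}; Z {7,8}->{}
pass 3: X {3,5,6,7,8}->{}
pass 4: no change
Fixpoint after 4 passes: D(Y) = {}

Answer: {}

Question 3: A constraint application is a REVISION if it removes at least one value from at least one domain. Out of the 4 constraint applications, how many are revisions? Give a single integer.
Constraint 1 (X < W) on D(X)={3,5,6,7,8,10} D(W)={3,4,5,6,9,10}: X {3,5,6,7,8,10}->{3,5,6,7,8}; W {3,4,5,6,9,10}->{4,5,6,9,10} => REVISION
Constraint 2 (Z < Y) on D(Z)={4,7,8} D(Y)={3,4,5,6,9,10}: Y {3,4,5,6,9,10}->{5,6,9,10} => REVISION
Constraint 3 (Y < W) on D(Y)={5,6,9,10} D(W)={4,5,6,9,10}: Y {5,6,9,10}->{5,6,9}; W {4,5,6,9,10}->{6,9,10} => REVISION
Constraint 4 (Y < Z) on D(Y)={5,6,9} D(Z)={4,7,8}: Y {5,6,9}->{5,6}; Z {4,7,8}->{7,8} => REVISION
Total revisions = 4

Answer: 4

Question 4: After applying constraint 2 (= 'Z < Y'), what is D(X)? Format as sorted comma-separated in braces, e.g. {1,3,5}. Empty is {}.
Constraint 1 (X < W) on D(X)={3,5,6,7,8,10} D(W)={3,4,5,6,9,10}: X {3,5,6,7,8,10}->{3,5,6,7,8}; W {3,4,5,6,9,10}->{4,5,6,9,10}
Constraint 2 (Z < Y) on D(Z)={4,7,8} D(Y)={3,4,5,6,9,10}: Y {3,4,5,6,9,10}->{5,6,9,10}
So after constraint 2: D(X) = {3,5,6,7,8}

Answer: {3,5,6,7,8}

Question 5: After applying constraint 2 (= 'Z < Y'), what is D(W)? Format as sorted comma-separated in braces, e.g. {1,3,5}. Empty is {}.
Answer: {4,5,6,9,10}

Derivation:
Constraint 1 (X < W) on D(X)={3,5,6,7,8,10} D(W)={3,4,5,6,9,10}: X {3,5,6,7,8,10}->{3,5,6,7,8}; W {3,4,5,6,9,10}->{4,5,6,9,10}
Constraint 2 (Z < Y) on D(Z)={4,7,8} D(Y)={3,4,5,6,9,10}: Y {3,4,5,6,9,10}->{5,6,9,10}
So after constraint 2: D(W) = {4,5,6,9,10}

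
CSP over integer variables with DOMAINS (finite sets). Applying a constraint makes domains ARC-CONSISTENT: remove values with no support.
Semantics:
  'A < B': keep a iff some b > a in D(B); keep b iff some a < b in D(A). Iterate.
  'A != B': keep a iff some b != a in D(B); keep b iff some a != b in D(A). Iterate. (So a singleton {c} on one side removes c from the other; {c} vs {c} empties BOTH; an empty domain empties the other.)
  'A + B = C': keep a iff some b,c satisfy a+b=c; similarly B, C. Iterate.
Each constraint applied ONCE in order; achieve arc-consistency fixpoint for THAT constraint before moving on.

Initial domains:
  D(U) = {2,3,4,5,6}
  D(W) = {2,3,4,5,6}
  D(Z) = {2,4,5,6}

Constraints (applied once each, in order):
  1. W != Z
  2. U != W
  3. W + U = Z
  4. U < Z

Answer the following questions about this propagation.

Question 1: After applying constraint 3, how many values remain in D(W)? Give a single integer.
Answer: 3

Derivation:
Constraint 1 (W != Z) on D(W)={2,3,4,5,6} D(Z)={2,4,5,6}: no change
Constraint 2 (U != W) on D(U)={2,3,4,5,6} D(W)={2,3,4,5,6}: no change
Constraint 3 (W + U = Z) on D(W)={2,3,4,5,6} D(U)={2,3,4,5,6} D(Z)={2,4,5,6}: W {2,3,4,5,6}->{2,3,4}; U {2,3,4,5,6}->{2,3,4}; Z {2,4,5,6}->{4,5,6}
So after constraint 3: D(W)={2,3,4}, size = 3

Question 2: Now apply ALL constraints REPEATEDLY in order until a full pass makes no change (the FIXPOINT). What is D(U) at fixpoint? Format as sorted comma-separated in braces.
pass 0 (initial): D(U)={2,3,4,5,6}
pass 1: U {2,3,4,5,6}->{2,3,4}; W {2,3,4,5,6}->{2,3,4}; Z {2,4,5,6}->{4,5,6}
pass 2: no change
Fixpoint after 2 passes: D(U) = {2,3,4}

Answer: {2,3,4}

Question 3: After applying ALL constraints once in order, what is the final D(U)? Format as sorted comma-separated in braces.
Constraint 1 (W != Z) on D(W)={2,3,4,5,6} D(Z)={2,4,5,6}: no change
Constraint 2 (U != W) on D(U)={2,3,4,5,6} D(W)={2,3,4,5,6}: no change
Constraint 3 (W + U = Z) on D(W)={2,3,4,5,6} D(U)={2,3,4,5,6} D(Z)={2,4,5,6}: W {2,3,4,5,6}->{2,3,4}; U {2,3,4,5,6}->{2,3,4}; Z {2,4,5,6}->{4,5,6}
Constraint 4 (U < Z) on D(U)={2,3,4} D(Z)={4,5,6}: no change
So after all 4 constraints: D(U) = {2,3,4}

Answer: {2,3,4}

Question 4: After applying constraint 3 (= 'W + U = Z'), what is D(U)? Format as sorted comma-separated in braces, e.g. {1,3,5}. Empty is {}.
Constraint 1 (W != Z) on D(W)={2,3,4,5,6} D(Z)={2,4,5,6}: no change
Constraint 2 (U != W) on D(U)={2,3,4,5,6} D(W)={2,3,4,5,6}: no change
Constraint 3 (W + U = Z) on D(W)={2,3,4,5,6} D(U)={2,3,4,5,6} D(Z)={2,4,5,6}: W {2,3,4,5,6}->{2,3,4}; U {2,3,4,5,6}->{2,3,4}; Z {2,4,5,6}->{4,5,6}
So after constraint 3: D(U) = {2,3,4}

Answer: {2,3,4}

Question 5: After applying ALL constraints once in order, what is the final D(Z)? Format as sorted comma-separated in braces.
Constraint 1 (W != Z) on D(W)={2,3,4,5,6} D(Z)={2,4,5,6}: no change
Constraint 2 (U != W) on D(U)={2,3,4,5,6} D(W)={2,3,4,5,6}: no change
Constraint 3 (W + U = Z) on D(W)={2,3,4,5,6} D(U)={2,3,4,5,6} D(Z)={2,4,5,6}: W {2,3,4,5,6}->{2,3,4}; U {2,3,4,5,6}->{2,3,4}; Z {2,4,5,6}->{4,5,6}
Constraint 4 (U < Z) on D(U)={2,3,4} D(Z)={4,5,6}: no change
So after all 4 constraints: D(Z) = {4,5,6}

Answer: {4,5,6}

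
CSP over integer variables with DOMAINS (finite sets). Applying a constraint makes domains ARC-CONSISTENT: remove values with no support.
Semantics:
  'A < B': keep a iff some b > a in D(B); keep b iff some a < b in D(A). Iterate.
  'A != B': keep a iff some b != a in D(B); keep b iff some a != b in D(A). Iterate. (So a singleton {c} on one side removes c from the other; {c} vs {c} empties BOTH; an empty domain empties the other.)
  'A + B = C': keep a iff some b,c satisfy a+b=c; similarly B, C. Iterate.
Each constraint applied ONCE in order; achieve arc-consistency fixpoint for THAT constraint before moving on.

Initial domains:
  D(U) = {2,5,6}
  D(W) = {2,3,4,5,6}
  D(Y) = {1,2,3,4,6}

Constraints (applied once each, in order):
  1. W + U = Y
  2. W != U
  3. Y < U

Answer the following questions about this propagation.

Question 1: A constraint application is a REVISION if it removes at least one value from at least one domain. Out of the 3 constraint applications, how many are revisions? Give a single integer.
Answer: 3

Derivation:
Constraint 1 (W + U = Y) on D(W)={2,3,4,5,6} D(U)={2,5,6} D(Y)={1,2,3,4,6}: W {2,3,4,5,6}->{2,4}; U {2,5,6}->{2}; Y {1,2,3,4,6}->{4,6} => REVISION
Constraint 2 (W != U) on D(W)={2,4} D(U)={2}: W {2,4}->{4} => REVISION
Constraint 3 (Y < U) on D(Y)={4,6} D(U)={2}: Y {4,6}->{}; U {2}->{} => REVISION
Total revisions = 3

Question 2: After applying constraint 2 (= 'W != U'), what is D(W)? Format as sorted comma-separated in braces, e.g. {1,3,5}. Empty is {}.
Answer: {4}

Derivation:
Constraint 1 (W + U = Y) on D(W)={2,3,4,5,6} D(U)={2,5,6} D(Y)={1,2,3,4,6}: W {2,3,4,5,6}->{2,4}; U {2,5,6}->{2}; Y {1,2,3,4,6}->{4,6}
Constraint 2 (W != U) on D(W)={2,4} D(U)={2}: W {2,4}->{4}
So after constraint 2: D(W) = {4}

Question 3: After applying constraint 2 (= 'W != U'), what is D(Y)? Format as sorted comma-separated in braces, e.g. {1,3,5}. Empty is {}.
Answer: {4,6}

Derivation:
Constraint 1 (W + U = Y) on D(W)={2,3,4,5,6} D(U)={2,5,6} D(Y)={1,2,3,4,6}: W {2,3,4,5,6}->{2,4}; U {2,5,6}->{2}; Y {1,2,3,4,6}->{4,6}
Constraint 2 (W != U) on D(W)={2,4} D(U)={2}: W {2,4}->{4}
So after constraint 2: D(Y) = {4,6}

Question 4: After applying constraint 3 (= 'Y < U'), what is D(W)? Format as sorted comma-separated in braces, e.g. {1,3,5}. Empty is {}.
Constraint 1 (W + U = Y) on D(W)={2,3,4,5,6} D(U)={2,5,6} D(Y)={1,2,3,4,6}: W {2,3,4,5,6}->{2,4}; U {2,5,6}->{2}; Y {1,2,3,4,6}->{4,6}
Constraint 2 (W != U) on D(W)={2,4} D(U)={2}: W {2,4}->{4}
Constraint 3 (Y < U) on D(Y)={4,6} D(U)={2}: Y {4,6}->{}; U {2}->{}
So after constraint 3: D(W) = {4}

Answer: {4}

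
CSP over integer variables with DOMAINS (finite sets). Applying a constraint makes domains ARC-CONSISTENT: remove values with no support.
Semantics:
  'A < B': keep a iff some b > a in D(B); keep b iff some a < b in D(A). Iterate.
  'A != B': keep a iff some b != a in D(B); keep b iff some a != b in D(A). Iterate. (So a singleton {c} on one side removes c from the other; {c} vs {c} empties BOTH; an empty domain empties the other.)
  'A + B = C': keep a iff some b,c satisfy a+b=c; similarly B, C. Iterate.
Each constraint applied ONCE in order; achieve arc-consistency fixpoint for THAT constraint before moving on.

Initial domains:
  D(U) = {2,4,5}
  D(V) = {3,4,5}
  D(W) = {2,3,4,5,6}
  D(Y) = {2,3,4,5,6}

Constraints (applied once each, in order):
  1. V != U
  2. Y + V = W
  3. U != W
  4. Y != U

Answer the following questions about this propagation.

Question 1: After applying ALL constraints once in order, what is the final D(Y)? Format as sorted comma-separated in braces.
Constraint 1 (V != U) on D(V)={3,4,5} D(U)={2,4,5}: no change
Constraint 2 (Y + V = W) on D(Y)={2,3,4,5,6} D(V)={3,4,5} D(W)={2,3,4,5,6}: Y {2,3,4,5,6}->{2,3}; V {3,4,5}->{3,4}; W {2,3,4,5,6}->{5,6}
Constraint 3 (U != W) on D(U)={2,4,5} D(W)={5,6}: no change
Constraint 4 (Y != U) on D(Y)={2,3} D(U)={2,4,5}: no change
So after all 4 constraints: D(Y) = {2,3}

Answer: {2,3}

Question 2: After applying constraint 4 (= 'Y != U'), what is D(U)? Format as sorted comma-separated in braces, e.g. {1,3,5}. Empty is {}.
Constraint 1 (V != U) on D(V)={3,4,5} D(U)={2,4,5}: no change
Constraint 2 (Y + V = W) on D(Y)={2,3,4,5,6} D(V)={3,4,5} D(W)={2,3,4,5,6}: Y {2,3,4,5,6}->{2,3}; V {3,4,5}->{3,4}; W {2,3,4,5,6}->{5,6}
Constraint 3 (U != W) on D(U)={2,4,5} D(W)={5,6}: no change
Constraint 4 (Y != U) on D(Y)={2,3} D(U)={2,4,5}: no change
So after constraint 4: D(U) = {2,4,5}

Answer: {2,4,5}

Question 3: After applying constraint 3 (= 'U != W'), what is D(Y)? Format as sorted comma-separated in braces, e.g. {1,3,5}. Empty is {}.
Answer: {2,3}

Derivation:
Constraint 1 (V != U) on D(V)={3,4,5} D(U)={2,4,5}: no change
Constraint 2 (Y + V = W) on D(Y)={2,3,4,5,6} D(V)={3,4,5} D(W)={2,3,4,5,6}: Y {2,3,4,5,6}->{2,3}; V {3,4,5}->{3,4}; W {2,3,4,5,6}->{5,6}
Constraint 3 (U != W) on D(U)={2,4,5} D(W)={5,6}: no change
So after constraint 3: D(Y) = {2,3}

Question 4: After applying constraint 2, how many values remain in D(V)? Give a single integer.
Answer: 2

Derivation:
Constraint 1 (V != U) on D(V)={3,4,5} D(U)={2,4,5}: no change
Constraint 2 (Y + V = W) on D(Y)={2,3,4,5,6} D(V)={3,4,5} D(W)={2,3,4,5,6}: Y {2,3,4,5,6}->{2,3}; V {3,4,5}->{3,4}; W {2,3,4,5,6}->{5,6}
So after constraint 2: D(V)={3,4}, size = 2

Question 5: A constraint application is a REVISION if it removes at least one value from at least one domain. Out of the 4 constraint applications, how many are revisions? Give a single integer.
Constraint 1 (V != U) on D(V)={3,4,5} D(U)={2,4,5}: no change => not a revision
Constraint 2 (Y + V = W) on D(Y)={2,3,4,5,6} D(V)={3,4,5} D(W)={2,3,4,5,6}: Y {2,3,4,5,6}->{2,3}; V {3,4,5}->{3,4}; W {2,3,4,5,6}->{5,6} => REVISION
Constraint 3 (U != W) on D(U)={2,4,5} D(W)={5,6}: no change => not a revision
Constraint 4 (Y != U) on D(Y)={2,3} D(U)={2,4,5}: no change => not a revision
Total revisions = 1

Answer: 1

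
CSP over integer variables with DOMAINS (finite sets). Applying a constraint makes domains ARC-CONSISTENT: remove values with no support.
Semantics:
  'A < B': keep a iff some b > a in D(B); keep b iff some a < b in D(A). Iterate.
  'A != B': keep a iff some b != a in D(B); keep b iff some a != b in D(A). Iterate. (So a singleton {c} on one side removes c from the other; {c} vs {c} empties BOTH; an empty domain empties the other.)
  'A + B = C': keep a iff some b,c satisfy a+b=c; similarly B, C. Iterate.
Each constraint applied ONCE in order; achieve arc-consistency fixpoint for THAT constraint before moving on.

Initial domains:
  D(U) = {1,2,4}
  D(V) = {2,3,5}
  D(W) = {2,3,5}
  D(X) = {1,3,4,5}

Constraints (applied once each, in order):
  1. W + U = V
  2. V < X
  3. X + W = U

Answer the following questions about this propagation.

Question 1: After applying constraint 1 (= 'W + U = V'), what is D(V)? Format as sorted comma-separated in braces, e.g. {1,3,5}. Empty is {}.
Answer: {3,5}

Derivation:
Constraint 1 (W + U = V) on D(W)={2,3,5} D(U)={1,2,4} D(V)={2,3,5}: W {2,3,5}->{2,3}; U {1,2,4}->{1,2}; V {2,3,5}->{3,5}
So after constraint 1: D(V) = {3,5}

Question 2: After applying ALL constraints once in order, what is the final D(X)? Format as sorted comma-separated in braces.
Answer: {}

Derivation:
Constraint 1 (W + U = V) on D(W)={2,3,5} D(U)={1,2,4} D(V)={2,3,5}: W {2,3,5}->{2,3}; U {1,2,4}->{1,2}; V {2,3,5}->{3,5}
Constraint 2 (V < X) on D(V)={3,5} D(X)={1,3,4,5}: V {3,5}->{3}; X {1,3,4,5}->{4,5}
Constraint 3 (X + W = U) on D(X)={4,5} D(W)={2,3} D(U)={1,2}: X {4,5}->{}; W {2,3}->{}; U {1,2}->{}
So after all 3 constraints: D(X) = {}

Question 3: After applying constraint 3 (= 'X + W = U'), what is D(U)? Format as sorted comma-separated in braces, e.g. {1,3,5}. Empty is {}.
Answer: {}

Derivation:
Constraint 1 (W + U = V) on D(W)={2,3,5} D(U)={1,2,4} D(V)={2,3,5}: W {2,3,5}->{2,3}; U {1,2,4}->{1,2}; V {2,3,5}->{3,5}
Constraint 2 (V < X) on D(V)={3,5} D(X)={1,3,4,5}: V {3,5}->{3}; X {1,3,4,5}->{4,5}
Constraint 3 (X + W = U) on D(X)={4,5} D(W)={2,3} D(U)={1,2}: X {4,5}->{}; W {2,3}->{}; U {1,2}->{}
So after constraint 3: D(U) = {}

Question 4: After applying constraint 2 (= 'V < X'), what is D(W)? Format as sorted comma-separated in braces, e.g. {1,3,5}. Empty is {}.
Constraint 1 (W + U = V) on D(W)={2,3,5} D(U)={1,2,4} D(V)={2,3,5}: W {2,3,5}->{2,3}; U {1,2,4}->{1,2}; V {2,3,5}->{3,5}
Constraint 2 (V < X) on D(V)={3,5} D(X)={1,3,4,5}: V {3,5}->{3}; X {1,3,4,5}->{4,5}
So after constraint 2: D(W) = {2,3}

Answer: {2,3}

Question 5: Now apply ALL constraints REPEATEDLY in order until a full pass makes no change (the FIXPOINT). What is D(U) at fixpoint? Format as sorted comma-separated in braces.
Answer: {}

Derivation:
pass 0 (initial): D(U)={1,2,4}
pass 1: U {1,2,4}->{}; V {2,3,5}->{3}; W {2,3,5}->{}; X {1,3,4,5}->{}
pass 2: V {3}->{}
pass 3: no change
Fixpoint after 3 passes: D(U) = {}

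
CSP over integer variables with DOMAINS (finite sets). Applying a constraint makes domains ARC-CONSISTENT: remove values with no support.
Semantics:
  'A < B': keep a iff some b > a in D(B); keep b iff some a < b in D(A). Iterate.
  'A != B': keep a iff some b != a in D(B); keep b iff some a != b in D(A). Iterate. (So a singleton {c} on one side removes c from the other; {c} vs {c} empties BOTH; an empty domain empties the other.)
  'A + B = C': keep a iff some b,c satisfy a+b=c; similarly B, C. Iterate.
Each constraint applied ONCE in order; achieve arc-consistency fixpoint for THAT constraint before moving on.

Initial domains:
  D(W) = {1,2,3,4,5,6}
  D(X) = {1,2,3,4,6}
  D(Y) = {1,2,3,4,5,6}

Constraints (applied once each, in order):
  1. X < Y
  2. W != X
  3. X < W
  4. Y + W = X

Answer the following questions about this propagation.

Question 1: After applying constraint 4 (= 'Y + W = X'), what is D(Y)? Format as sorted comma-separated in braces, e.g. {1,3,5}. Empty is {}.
Constraint 1 (X < Y) on D(X)={1,2,3,4,6} D(Y)={1,2,3,4,5,6}: X {1,2,3,4,6}->{1,2,3,4}; Y {1,2,3,4,5,6}->{2,3,4,5,6}
Constraint 2 (W != X) on D(W)={1,2,3,4,5,6} D(X)={1,2,3,4}: no change
Constraint 3 (X < W) on D(X)={1,2,3,4} D(W)={1,2,3,4,5,6}: W {1,2,3,4,5,6}->{2,3,4,5,6}
Constraint 4 (Y + W = X) on D(Y)={2,3,4,5,6} D(W)={2,3,4,5,6} D(X)={1,2,3,4}: Y {2,3,4,5,6}->{2}; W {2,3,4,5,6}->{2}; X {1,2,3,4}->{4}
So after constraint 4: D(Y) = {2}

Answer: {2}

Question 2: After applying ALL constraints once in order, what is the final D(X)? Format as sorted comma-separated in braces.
Constraint 1 (X < Y) on D(X)={1,2,3,4,6} D(Y)={1,2,3,4,5,6}: X {1,2,3,4,6}->{1,2,3,4}; Y {1,2,3,4,5,6}->{2,3,4,5,6}
Constraint 2 (W != X) on D(W)={1,2,3,4,5,6} D(X)={1,2,3,4}: no change
Constraint 3 (X < W) on D(X)={1,2,3,4} D(W)={1,2,3,4,5,6}: W {1,2,3,4,5,6}->{2,3,4,5,6}
Constraint 4 (Y + W = X) on D(Y)={2,3,4,5,6} D(W)={2,3,4,5,6} D(X)={1,2,3,4}: Y {2,3,4,5,6}->{2}; W {2,3,4,5,6}->{2}; X {1,2,3,4}->{4}
So after all 4 constraints: D(X) = {4}

Answer: {4}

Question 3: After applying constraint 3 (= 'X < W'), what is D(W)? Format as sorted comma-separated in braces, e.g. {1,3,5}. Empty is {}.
Constraint 1 (X < Y) on D(X)={1,2,3,4,6} D(Y)={1,2,3,4,5,6}: X {1,2,3,4,6}->{1,2,3,4}; Y {1,2,3,4,5,6}->{2,3,4,5,6}
Constraint 2 (W != X) on D(W)={1,2,3,4,5,6} D(X)={1,2,3,4}: no change
Constraint 3 (X < W) on D(X)={1,2,3,4} D(W)={1,2,3,4,5,6}: W {1,2,3,4,5,6}->{2,3,4,5,6}
So after constraint 3: D(W) = {2,3,4,5,6}

Answer: {2,3,4,5,6}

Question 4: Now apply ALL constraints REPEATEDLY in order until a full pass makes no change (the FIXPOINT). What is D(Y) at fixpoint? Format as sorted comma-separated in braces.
pass 0 (initial): D(Y)={1,2,3,4,5,6}
pass 1: W {1,2,3,4,5,6}->{2}; X {1,2,3,4,6}->{4}; Y {1,2,3,4,5,6}->{2}
pass 2: W {2}->{}; X {4}->{}; Y {2}->{}
pass 3: no change
Fixpoint after 3 passes: D(Y) = {}

Answer: {}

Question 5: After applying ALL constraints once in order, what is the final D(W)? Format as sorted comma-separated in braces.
Answer: {2}

Derivation:
Constraint 1 (X < Y) on D(X)={1,2,3,4,6} D(Y)={1,2,3,4,5,6}: X {1,2,3,4,6}->{1,2,3,4}; Y {1,2,3,4,5,6}->{2,3,4,5,6}
Constraint 2 (W != X) on D(W)={1,2,3,4,5,6} D(X)={1,2,3,4}: no change
Constraint 3 (X < W) on D(X)={1,2,3,4} D(W)={1,2,3,4,5,6}: W {1,2,3,4,5,6}->{2,3,4,5,6}
Constraint 4 (Y + W = X) on D(Y)={2,3,4,5,6} D(W)={2,3,4,5,6} D(X)={1,2,3,4}: Y {2,3,4,5,6}->{2}; W {2,3,4,5,6}->{2}; X {1,2,3,4}->{4}
So after all 4 constraints: D(W) = {2}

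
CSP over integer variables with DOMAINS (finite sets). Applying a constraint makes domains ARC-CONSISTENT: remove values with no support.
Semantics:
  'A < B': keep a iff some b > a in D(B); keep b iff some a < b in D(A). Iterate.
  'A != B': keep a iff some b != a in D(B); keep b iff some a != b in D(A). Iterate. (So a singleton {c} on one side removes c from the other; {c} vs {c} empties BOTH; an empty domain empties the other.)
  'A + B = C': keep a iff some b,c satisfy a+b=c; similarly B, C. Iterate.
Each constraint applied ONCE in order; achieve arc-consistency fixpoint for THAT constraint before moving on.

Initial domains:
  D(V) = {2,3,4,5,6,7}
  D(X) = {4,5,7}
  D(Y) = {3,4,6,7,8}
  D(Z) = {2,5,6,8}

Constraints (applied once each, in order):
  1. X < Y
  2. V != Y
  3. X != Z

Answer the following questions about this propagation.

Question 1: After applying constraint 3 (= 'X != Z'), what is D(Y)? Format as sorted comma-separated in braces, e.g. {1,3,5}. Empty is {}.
Answer: {6,7,8}

Derivation:
Constraint 1 (X < Y) on D(X)={4,5,7} D(Y)={3,4,6,7,8}: Y {3,4,6,7,8}->{6,7,8}
Constraint 2 (V != Y) on D(V)={2,3,4,5,6,7} D(Y)={6,7,8}: no change
Constraint 3 (X != Z) on D(X)={4,5,7} D(Z)={2,5,6,8}: no change
So after constraint 3: D(Y) = {6,7,8}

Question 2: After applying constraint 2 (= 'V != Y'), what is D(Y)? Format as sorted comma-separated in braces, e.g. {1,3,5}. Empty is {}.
Answer: {6,7,8}

Derivation:
Constraint 1 (X < Y) on D(X)={4,5,7} D(Y)={3,4,6,7,8}: Y {3,4,6,7,8}->{6,7,8}
Constraint 2 (V != Y) on D(V)={2,3,4,5,6,7} D(Y)={6,7,8}: no change
So after constraint 2: D(Y) = {6,7,8}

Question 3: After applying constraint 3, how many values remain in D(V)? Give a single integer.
Constraint 1 (X < Y) on D(X)={4,5,7} D(Y)={3,4,6,7,8}: Y {3,4,6,7,8}->{6,7,8}
Constraint 2 (V != Y) on D(V)={2,3,4,5,6,7} D(Y)={6,7,8}: no change
Constraint 3 (X != Z) on D(X)={4,5,7} D(Z)={2,5,6,8}: no change
So after constraint 3: D(V)={2,3,4,5,6,7}, size = 6

Answer: 6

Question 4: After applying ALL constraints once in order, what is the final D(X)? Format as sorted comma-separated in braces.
Constraint 1 (X < Y) on D(X)={4,5,7} D(Y)={3,4,6,7,8}: Y {3,4,6,7,8}->{6,7,8}
Constraint 2 (V != Y) on D(V)={2,3,4,5,6,7} D(Y)={6,7,8}: no change
Constraint 3 (X != Z) on D(X)={4,5,7} D(Z)={2,5,6,8}: no change
So after all 3 constraints: D(X) = {4,5,7}

Answer: {4,5,7}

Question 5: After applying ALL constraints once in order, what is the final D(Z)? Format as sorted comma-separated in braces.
Answer: {2,5,6,8}

Derivation:
Constraint 1 (X < Y) on D(X)={4,5,7} D(Y)={3,4,6,7,8}: Y {3,4,6,7,8}->{6,7,8}
Constraint 2 (V != Y) on D(V)={2,3,4,5,6,7} D(Y)={6,7,8}: no change
Constraint 3 (X != Z) on D(X)={4,5,7} D(Z)={2,5,6,8}: no change
So after all 3 constraints: D(Z) = {2,5,6,8}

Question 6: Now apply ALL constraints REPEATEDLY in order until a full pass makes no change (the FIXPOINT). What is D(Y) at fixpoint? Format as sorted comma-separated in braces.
Answer: {6,7,8}

Derivation:
pass 0 (initial): D(Y)={3,4,6,7,8}
pass 1: Y {3,4,6,7,8}->{6,7,8}
pass 2: no change
Fixpoint after 2 passes: D(Y) = {6,7,8}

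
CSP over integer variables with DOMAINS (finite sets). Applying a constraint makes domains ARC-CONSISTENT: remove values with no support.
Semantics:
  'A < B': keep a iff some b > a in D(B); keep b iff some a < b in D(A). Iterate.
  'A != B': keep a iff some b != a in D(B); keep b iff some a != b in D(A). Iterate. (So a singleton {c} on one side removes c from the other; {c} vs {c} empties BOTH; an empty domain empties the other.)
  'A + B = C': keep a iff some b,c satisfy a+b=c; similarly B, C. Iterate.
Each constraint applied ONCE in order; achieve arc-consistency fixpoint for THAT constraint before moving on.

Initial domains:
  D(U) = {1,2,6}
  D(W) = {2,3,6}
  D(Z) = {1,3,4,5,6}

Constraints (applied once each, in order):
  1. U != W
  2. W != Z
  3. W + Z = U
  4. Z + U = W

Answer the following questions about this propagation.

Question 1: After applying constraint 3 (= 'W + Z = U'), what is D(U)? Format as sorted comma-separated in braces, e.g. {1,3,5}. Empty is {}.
Answer: {6}

Derivation:
Constraint 1 (U != W) on D(U)={1,2,6} D(W)={2,3,6}: no change
Constraint 2 (W != Z) on D(W)={2,3,6} D(Z)={1,3,4,5,6}: no change
Constraint 3 (W + Z = U) on D(W)={2,3,6} D(Z)={1,3,4,5,6} D(U)={1,2,6}: W {2,3,6}->{2,3}; Z {1,3,4,5,6}->{3,4}; U {1,2,6}->{6}
So after constraint 3: D(U) = {6}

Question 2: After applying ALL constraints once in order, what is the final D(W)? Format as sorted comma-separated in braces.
Answer: {}

Derivation:
Constraint 1 (U != W) on D(U)={1,2,6} D(W)={2,3,6}: no change
Constraint 2 (W != Z) on D(W)={2,3,6} D(Z)={1,3,4,5,6}: no change
Constraint 3 (W + Z = U) on D(W)={2,3,6} D(Z)={1,3,4,5,6} D(U)={1,2,6}: W {2,3,6}->{2,3}; Z {1,3,4,5,6}->{3,4}; U {1,2,6}->{6}
Constraint 4 (Z + U = W) on D(Z)={3,4} D(U)={6} D(W)={2,3}: Z {3,4}->{}; U {6}->{}; W {2,3}->{}
So after all 4 constraints: D(W) = {}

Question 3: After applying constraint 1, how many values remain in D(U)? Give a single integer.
Answer: 3

Derivation:
Constraint 1 (U != W) on D(U)={1,2,6} D(W)={2,3,6}: no change
So after constraint 1: D(U)={1,2,6}, size = 3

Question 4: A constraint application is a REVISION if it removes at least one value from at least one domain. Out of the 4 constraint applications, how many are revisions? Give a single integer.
Constraint 1 (U != W) on D(U)={1,2,6} D(W)={2,3,6}: no change => not a revision
Constraint 2 (W != Z) on D(W)={2,3,6} D(Z)={1,3,4,5,6}: no change => not a revision
Constraint 3 (W + Z = U) on D(W)={2,3,6} D(Z)={1,3,4,5,6} D(U)={1,2,6}: W {2,3,6}->{2,3}; Z {1,3,4,5,6}->{3,4}; U {1,2,6}->{6} => REVISION
Constraint 4 (Z + U = W) on D(Z)={3,4} D(U)={6} D(W)={2,3}: Z {3,4}->{}; U {6}->{}; W {2,3}->{} => REVISION
Total revisions = 2

Answer: 2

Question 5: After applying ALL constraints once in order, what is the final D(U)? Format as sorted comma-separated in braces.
Constraint 1 (U != W) on D(U)={1,2,6} D(W)={2,3,6}: no change
Constraint 2 (W != Z) on D(W)={2,3,6} D(Z)={1,3,4,5,6}: no change
Constraint 3 (W + Z = U) on D(W)={2,3,6} D(Z)={1,3,4,5,6} D(U)={1,2,6}: W {2,3,6}->{2,3}; Z {1,3,4,5,6}->{3,4}; U {1,2,6}->{6}
Constraint 4 (Z + U = W) on D(Z)={3,4} D(U)={6} D(W)={2,3}: Z {3,4}->{}; U {6}->{}; W {2,3}->{}
So after all 4 constraints: D(U) = {}

Answer: {}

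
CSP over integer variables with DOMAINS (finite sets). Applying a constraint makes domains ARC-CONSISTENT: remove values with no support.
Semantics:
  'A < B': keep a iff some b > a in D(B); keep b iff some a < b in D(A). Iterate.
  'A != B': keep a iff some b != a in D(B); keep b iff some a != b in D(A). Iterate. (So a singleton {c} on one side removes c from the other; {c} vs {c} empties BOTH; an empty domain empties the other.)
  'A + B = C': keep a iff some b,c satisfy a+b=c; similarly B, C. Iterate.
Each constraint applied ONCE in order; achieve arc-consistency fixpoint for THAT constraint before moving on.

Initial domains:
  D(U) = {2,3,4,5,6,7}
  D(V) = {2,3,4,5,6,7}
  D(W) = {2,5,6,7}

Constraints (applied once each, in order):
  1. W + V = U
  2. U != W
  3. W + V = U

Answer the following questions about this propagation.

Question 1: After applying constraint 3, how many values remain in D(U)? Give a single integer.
Answer: 4

Derivation:
Constraint 1 (W + V = U) on D(W)={2,5,6,7} D(V)={2,3,4,5,6,7} D(U)={2,3,4,5,6,7}: W {2,5,6,7}->{2,5}; V {2,3,4,5,6,7}->{2,3,4,5}; U {2,3,4,5,6,7}->{4,5,6,7}
Constraint 2 (U != W) on D(U)={4,5,6,7} D(W)={2,5}: no change
Constraint 3 (W + V = U) on D(W)={2,5} D(V)={2,3,4,5} D(U)={4,5,6,7}: no change
So after constraint 3: D(U)={4,5,6,7}, size = 4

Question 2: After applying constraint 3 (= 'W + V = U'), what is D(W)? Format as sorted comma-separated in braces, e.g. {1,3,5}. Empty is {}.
Answer: {2,5}

Derivation:
Constraint 1 (W + V = U) on D(W)={2,5,6,7} D(V)={2,3,4,5,6,7} D(U)={2,3,4,5,6,7}: W {2,5,6,7}->{2,5}; V {2,3,4,5,6,7}->{2,3,4,5}; U {2,3,4,5,6,7}->{4,5,6,7}
Constraint 2 (U != W) on D(U)={4,5,6,7} D(W)={2,5}: no change
Constraint 3 (W + V = U) on D(W)={2,5} D(V)={2,3,4,5} D(U)={4,5,6,7}: no change
So after constraint 3: D(W) = {2,5}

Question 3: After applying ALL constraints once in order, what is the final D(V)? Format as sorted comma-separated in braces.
Constraint 1 (W + V = U) on D(W)={2,5,6,7} D(V)={2,3,4,5,6,7} D(U)={2,3,4,5,6,7}: W {2,5,6,7}->{2,5}; V {2,3,4,5,6,7}->{2,3,4,5}; U {2,3,4,5,6,7}->{4,5,6,7}
Constraint 2 (U != W) on D(U)={4,5,6,7} D(W)={2,5}: no change
Constraint 3 (W + V = U) on D(W)={2,5} D(V)={2,3,4,5} D(U)={4,5,6,7}: no change
So after all 3 constraints: D(V) = {2,3,4,5}

Answer: {2,3,4,5}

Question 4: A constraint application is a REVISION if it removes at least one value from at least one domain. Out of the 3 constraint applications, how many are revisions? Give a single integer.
Constraint 1 (W + V = U) on D(W)={2,5,6,7} D(V)={2,3,4,5,6,7} D(U)={2,3,4,5,6,7}: W {2,5,6,7}->{2,5}; V {2,3,4,5,6,7}->{2,3,4,5}; U {2,3,4,5,6,7}->{4,5,6,7} => REVISION
Constraint 2 (U != W) on D(U)={4,5,6,7} D(W)={2,5}: no change => not a revision
Constraint 3 (W + V = U) on D(W)={2,5} D(V)={2,3,4,5} D(U)={4,5,6,7}: no change => not a revision
Total revisions = 1

Answer: 1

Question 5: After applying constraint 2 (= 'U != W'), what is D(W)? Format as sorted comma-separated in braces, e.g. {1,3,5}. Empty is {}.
Answer: {2,5}

Derivation:
Constraint 1 (W + V = U) on D(W)={2,5,6,7} D(V)={2,3,4,5,6,7} D(U)={2,3,4,5,6,7}: W {2,5,6,7}->{2,5}; V {2,3,4,5,6,7}->{2,3,4,5}; U {2,3,4,5,6,7}->{4,5,6,7}
Constraint 2 (U != W) on D(U)={4,5,6,7} D(W)={2,5}: no change
So after constraint 2: D(W) = {2,5}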